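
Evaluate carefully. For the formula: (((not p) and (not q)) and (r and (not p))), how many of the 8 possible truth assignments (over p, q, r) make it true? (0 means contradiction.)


Check all 8 assignments:
p=0, q=0, r=0: 0
p=0, q=0, r=1: 1
p=0, q=1, r=0: 0
p=0, q=1, r=1: 0
p=1, q=0, r=0: 0
p=1, q=0, r=1: 0
p=1, q=1, r=0: 0
p=1, q=1, r=1: 0
Count of True = 1

1


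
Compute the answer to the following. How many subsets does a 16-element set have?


The power set of a set with n elements has 2^n elements.
|P(S)| = 2^16 = 65536

65536


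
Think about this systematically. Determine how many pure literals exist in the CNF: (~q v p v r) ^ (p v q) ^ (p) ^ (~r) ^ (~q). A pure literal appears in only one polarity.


Check each variable for pure literal status:
p: pure positive
q: mixed (not pure)
r: mixed (not pure)
Pure literal count = 1

1


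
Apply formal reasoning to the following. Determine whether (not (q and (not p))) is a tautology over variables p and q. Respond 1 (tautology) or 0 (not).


Check all 4 assignments:
p=0, q=0: 1
p=0, q=1: 0
p=1, q=0: 1
p=1, q=1: 1
Satisfying count = 3/4.
Tautology iff count = 4: no.

0


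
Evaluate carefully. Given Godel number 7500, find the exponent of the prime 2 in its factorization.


Factorize 7500 by dividing by 2 repeatedly.
Division steps: 2 divides 7500 exactly 2 time(s).
Exponent of 2 = 2

2


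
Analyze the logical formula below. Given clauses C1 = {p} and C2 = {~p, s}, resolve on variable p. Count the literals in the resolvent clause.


Remove p from C1 and ~p from C2.
C1 remainder: {}
C2 remainder: {s}
Union (resolvent): {s}
Resolvent has 1 literal(s).

1


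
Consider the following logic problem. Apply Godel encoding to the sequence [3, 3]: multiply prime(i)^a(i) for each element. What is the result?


Encode each element as an exponent of the corresponding prime:
  2^3 = 8
  3^3 = 27
Product = 8 * 27 = 216

216


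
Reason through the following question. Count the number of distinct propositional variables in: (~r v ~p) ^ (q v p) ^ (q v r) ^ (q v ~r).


Identify each variable that appears in the formula.
Variables found: p, q, r
Count = 3

3


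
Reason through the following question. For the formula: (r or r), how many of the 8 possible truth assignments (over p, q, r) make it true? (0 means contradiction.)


Check all 8 assignments:
p=0, q=0, r=0: 0
p=0, q=0, r=1: 1
p=0, q=1, r=0: 0
p=0, q=1, r=1: 1
p=1, q=0, r=0: 0
p=1, q=0, r=1: 1
p=1, q=1, r=0: 0
p=1, q=1, r=1: 1
Count of True = 4

4


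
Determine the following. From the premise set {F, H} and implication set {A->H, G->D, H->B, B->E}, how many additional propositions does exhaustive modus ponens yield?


Initial facts: {F, H}
Apply modus ponens to closure:
  H and H->B  =>  B
  B and B->E  =>  E
Final known: {B, E, F, H}
New propositions: {B, E}
Count = 2

2


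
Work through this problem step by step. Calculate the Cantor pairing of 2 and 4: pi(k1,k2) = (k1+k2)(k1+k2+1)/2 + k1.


k1 + k2 = 6
(k1+k2)(k1+k2+1)/2 = 6 * 7 / 2 = 21
pi = 21 + 2 = 23

23


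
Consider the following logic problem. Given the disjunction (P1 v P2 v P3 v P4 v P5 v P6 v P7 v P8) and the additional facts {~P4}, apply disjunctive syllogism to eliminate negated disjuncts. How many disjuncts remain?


Original disjuncts (8): P1, P2, P3, P4, P5, P6, P7, P8
Negated (eliminate): ~P4
Remaining disjuncts: P1, P2, P3, P5, P6, P7, P8
Count = 8 - 1 = 7

7


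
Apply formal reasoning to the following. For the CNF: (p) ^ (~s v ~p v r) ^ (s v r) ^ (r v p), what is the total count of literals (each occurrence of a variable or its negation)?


Counting literals in each clause:
Clause 1: 1 literal(s)
Clause 2: 3 literal(s)
Clause 3: 2 literal(s)
Clause 4: 2 literal(s)
Total = 8

8


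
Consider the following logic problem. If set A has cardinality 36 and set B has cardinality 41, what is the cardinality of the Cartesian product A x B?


The Cartesian product A x B contains all ordered pairs (a, b).
|A x B| = |A| * |B| = 36 * 41 = 1476

1476


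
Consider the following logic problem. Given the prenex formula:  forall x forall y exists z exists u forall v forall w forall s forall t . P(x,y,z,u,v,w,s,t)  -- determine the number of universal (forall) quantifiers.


Quantifier prefix: forall x forall y exists z exists u forall v forall w forall s forall t
Mark each quantifier type:
  U U E E U U U U
Universal count = 6, Existential count = 2
Asked for universal (forall) quantifiers: 6

6


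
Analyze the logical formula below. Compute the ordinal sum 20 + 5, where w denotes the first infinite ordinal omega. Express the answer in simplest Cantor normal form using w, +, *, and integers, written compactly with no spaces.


Compute 20 + 5.
Ordinal + is associative but NOT commutative; for finite n>0, n + w = w but w + n stays w+n.
Both operands finite; ordinal + agrees with natural +: 20 + 5 = 25.
Result = 25

25


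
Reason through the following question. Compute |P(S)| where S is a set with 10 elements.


The power set of a set with n elements has 2^n elements.
|P(S)| = 2^10 = 1024

1024


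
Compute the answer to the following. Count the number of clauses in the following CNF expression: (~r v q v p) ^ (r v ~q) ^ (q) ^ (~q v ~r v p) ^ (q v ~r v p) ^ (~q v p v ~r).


A CNF formula is a conjunction of clauses.
Clauses are separated by ^.
Counting the conjuncts: 6 clauses.

6


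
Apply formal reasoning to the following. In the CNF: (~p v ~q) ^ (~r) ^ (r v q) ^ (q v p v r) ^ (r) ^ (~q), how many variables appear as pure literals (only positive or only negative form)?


Check each variable for pure literal status:
p: mixed (not pure)
q: mixed (not pure)
r: mixed (not pure)
Pure literal count = 0

0


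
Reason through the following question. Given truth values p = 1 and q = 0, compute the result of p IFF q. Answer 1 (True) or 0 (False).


p = 1, q = 0
Operation: p IFF q
Evaluate: 1 IFF 0 = 0

0


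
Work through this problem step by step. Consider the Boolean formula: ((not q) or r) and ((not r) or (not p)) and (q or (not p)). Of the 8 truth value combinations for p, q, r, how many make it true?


Evaluate all 8 assignments for p, q, r:
p=0, q=0, r=0: 1
p=0, q=0, r=1: 1
p=0, q=1, r=0: 0
p=0, q=1, r=1: 1
p=1, q=0, r=0: 0
p=1, q=0, r=1: 0
p=1, q=1, r=0: 0
p=1, q=1, r=1: 0
Satisfying count = 3

3


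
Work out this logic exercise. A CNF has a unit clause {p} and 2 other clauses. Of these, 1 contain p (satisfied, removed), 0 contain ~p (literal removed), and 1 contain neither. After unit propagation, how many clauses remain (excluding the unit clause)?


Satisfied (removed): 1
Shortened (remain): 0
Unchanged (remain): 1
Remaining = 0 + 1 = 1

1


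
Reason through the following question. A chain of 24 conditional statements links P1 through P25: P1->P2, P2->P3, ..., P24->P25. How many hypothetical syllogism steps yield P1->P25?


With 24 implications in a chain connecting 25 propositions:
P1->P2, P2->P3, ..., P24->P25
Steps needed = (number of implications) - 1 = 24 - 1 = 23

23


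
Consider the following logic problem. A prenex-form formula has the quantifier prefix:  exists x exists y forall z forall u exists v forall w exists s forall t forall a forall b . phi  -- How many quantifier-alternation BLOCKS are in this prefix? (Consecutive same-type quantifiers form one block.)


Quantifier-type sequence: E E A A E A E A A A  (A=forall, E=exists)
Group into maximal same-type runs:
  Ex2 | Ax2 | Ex1 | Ax1 | Ex1 | Ax3
Number of blocks = 6

6


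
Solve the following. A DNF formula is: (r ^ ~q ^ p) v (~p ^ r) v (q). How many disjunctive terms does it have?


A DNF formula is a disjunction of terms (conjunctions).
Terms are separated by v.
Counting the disjuncts: 3 terms.

3


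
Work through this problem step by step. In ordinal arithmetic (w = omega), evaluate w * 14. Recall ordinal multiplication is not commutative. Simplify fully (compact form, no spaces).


Compute w * 14.
Ordinal * is associative and left-distributive over +, but NOT commutative; for finite n>1, n*w = w but w*n stays w*n.
w * 14 means 14 copies of w concatenated: w*14.
Result = w*14

w*14


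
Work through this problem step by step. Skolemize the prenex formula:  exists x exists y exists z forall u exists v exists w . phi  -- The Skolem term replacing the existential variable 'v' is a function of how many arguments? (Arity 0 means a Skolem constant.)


Quantifier prefix: exists x exists y exists z forall u exists v exists w
'v' is existentially quantified at position 5.
Universal variables preceding it: u
Skolem function arity = 1

1


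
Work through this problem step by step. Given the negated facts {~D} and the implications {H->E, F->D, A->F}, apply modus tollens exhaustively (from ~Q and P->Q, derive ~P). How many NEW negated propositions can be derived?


Initial negated facts: {~D}
Apply modus tollens to closure:
  ~D and F->D  =>  ~F
  ~F and A->F  =>  ~A
Final negated: {~A, ~D, ~F}
New negations: {~A, ~F}
Count = 2

2


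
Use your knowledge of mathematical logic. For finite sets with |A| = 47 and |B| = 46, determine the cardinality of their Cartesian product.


The Cartesian product A x B contains all ordered pairs (a, b).
|A x B| = |A| * |B| = 47 * 46 = 2162

2162


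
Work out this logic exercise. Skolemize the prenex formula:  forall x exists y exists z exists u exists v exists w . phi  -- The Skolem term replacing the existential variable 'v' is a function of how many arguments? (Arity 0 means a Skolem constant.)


Quantifier prefix: forall x exists y exists z exists u exists v exists w
'v' is existentially quantified at position 5.
Universal variables preceding it: x
Skolem function arity = 1

1


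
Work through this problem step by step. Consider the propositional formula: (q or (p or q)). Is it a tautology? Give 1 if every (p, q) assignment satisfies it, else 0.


Check all 4 assignments:
p=0, q=0: 0
p=0, q=1: 1
p=1, q=0: 1
p=1, q=1: 1
Satisfying count = 3/4.
Tautology iff count = 4: no.

0


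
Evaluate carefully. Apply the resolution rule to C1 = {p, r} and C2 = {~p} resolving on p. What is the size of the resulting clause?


Remove p from C1 and ~p from C2.
C1 remainder: {r}
C2 remainder: {}
Union (resolvent): {r}
Resolvent has 1 literal(s).

1


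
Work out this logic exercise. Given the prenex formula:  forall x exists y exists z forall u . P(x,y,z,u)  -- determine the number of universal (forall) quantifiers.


Quantifier prefix: forall x exists y exists z forall u
Mark each quantifier type:
  U E E U
Universal count = 2, Existential count = 2
Asked for universal (forall) quantifiers: 2

2


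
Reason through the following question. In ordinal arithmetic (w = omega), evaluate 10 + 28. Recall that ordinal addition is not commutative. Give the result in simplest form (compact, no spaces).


Compute 10 + 28.
Ordinal + is associative but NOT commutative; for finite n>0, n + w = w but w + n stays w+n.
Both operands finite; ordinal + agrees with natural +: 10 + 28 = 38.
Result = 38

38


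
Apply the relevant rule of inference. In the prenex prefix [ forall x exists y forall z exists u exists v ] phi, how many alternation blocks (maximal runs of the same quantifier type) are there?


Quantifier-type sequence: A E A E E  (A=forall, E=exists)
Group into maximal same-type runs:
  Ax1 | Ex1 | Ax1 | Ex2
Number of blocks = 4

4


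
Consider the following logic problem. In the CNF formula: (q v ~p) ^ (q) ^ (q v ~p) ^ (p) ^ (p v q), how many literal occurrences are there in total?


Counting literals in each clause:
Clause 1: 2 literal(s)
Clause 2: 1 literal(s)
Clause 3: 2 literal(s)
Clause 4: 1 literal(s)
Clause 5: 2 literal(s)
Total = 8

8


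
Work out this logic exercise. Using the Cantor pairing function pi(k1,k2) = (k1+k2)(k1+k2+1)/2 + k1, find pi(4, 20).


k1 + k2 = 24
(k1+k2)(k1+k2+1)/2 = 24 * 25 / 2 = 300
pi = 300 + 4 = 304

304


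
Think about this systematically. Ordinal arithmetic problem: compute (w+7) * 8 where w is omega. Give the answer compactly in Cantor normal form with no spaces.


Compute (w+7) * 8.
Ordinal * is associative and left-distributive over +, but NOT commutative; for finite n>1, n*w = w but w*n stays w*n.
(w+7) * 8 = (w+7) repeated 8 times. Each intermediate +7 is absorbed by the following w; only the last survives: w*8+7.
Result = w*8+7

w*8+7


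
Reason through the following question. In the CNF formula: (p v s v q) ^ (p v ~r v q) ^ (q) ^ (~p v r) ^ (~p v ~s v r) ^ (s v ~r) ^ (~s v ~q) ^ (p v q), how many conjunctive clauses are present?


A CNF formula is a conjunction of clauses.
Clauses are separated by ^.
Counting the conjuncts: 8 clauses.

8


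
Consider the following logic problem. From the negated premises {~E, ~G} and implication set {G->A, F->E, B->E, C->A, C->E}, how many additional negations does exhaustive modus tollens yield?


Initial negated facts: {~E, ~G}
Apply modus tollens to closure:
  ~E and F->E  =>  ~F
  ~E and B->E  =>  ~B
  ~E and C->E  =>  ~C
Final negated: {~B, ~C, ~E, ~F, ~G}
New negations: {~B, ~C, ~F}
Count = 3

3


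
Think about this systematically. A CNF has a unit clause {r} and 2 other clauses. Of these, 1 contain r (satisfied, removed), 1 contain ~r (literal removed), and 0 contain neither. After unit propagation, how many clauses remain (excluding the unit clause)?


Satisfied (removed): 1
Shortened (remain): 1
Unchanged (remain): 0
Remaining = 1 + 0 = 1

1


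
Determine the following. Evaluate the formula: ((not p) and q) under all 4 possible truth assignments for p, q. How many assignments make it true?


Check all 4 assignments:
p=0, q=0: 0
p=0, q=1: 1
p=1, q=0: 0
p=1, q=1: 0
Count of True = 1

1


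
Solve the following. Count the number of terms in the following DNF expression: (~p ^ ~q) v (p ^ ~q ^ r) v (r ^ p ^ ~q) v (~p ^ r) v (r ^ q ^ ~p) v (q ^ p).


A DNF formula is a disjunction of terms (conjunctions).
Terms are separated by v.
Counting the disjuncts: 6 terms.

6


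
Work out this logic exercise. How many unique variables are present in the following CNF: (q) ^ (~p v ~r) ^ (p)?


Identify each variable that appears in the formula.
Variables found: p, q, r
Count = 3

3


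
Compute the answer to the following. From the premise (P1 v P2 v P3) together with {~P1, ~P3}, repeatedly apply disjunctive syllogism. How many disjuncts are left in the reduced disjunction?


Original disjuncts (3): P1, P2, P3
Negated (eliminate): ~P1, ~P3
Remaining disjuncts: P2
Count = 3 - 2 = 1

1


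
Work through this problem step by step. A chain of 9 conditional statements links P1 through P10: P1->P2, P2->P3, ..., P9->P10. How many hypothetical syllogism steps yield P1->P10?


With 9 implications in a chain connecting 10 propositions:
P1->P2, P2->P3, ..., P9->P10
Steps needed = (number of implications) - 1 = 9 - 1 = 8

8


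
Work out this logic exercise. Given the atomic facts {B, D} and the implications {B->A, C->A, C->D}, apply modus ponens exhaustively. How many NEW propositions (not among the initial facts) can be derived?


Initial facts: {B, D}
Apply modus ponens to closure:
  B and B->A  =>  A
Final known: {A, B, D}
New propositions: {A}
Count = 1

1


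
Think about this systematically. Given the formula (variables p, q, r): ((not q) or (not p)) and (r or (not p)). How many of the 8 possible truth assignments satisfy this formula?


Evaluate all 8 assignments for p, q, r:
p=0, q=0, r=0: 1
p=0, q=0, r=1: 1
p=0, q=1, r=0: 1
p=0, q=1, r=1: 1
p=1, q=0, r=0: 0
p=1, q=0, r=1: 1
p=1, q=1, r=0: 0
p=1, q=1, r=1: 0
Satisfying count = 5

5


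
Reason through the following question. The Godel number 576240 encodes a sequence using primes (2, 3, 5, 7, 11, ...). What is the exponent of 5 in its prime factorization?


Factorize 576240 by dividing by 5 repeatedly.
Division steps: 5 divides 576240 exactly 1 time(s).
Exponent of 5 = 1

1


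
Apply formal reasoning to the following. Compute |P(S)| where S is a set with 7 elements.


The power set of a set with n elements has 2^n elements.
|P(S)| = 2^7 = 128

128


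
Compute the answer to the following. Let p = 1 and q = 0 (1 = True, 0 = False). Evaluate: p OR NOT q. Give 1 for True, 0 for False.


p = 1, q = 0
Operation: p OR NOT q
Evaluate: 1 OR NOT 0 = 1

1


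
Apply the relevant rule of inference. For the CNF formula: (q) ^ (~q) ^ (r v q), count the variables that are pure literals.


Check each variable for pure literal status:
p: absent (not pure)
q: mixed (not pure)
r: pure positive
Pure literal count = 1

1


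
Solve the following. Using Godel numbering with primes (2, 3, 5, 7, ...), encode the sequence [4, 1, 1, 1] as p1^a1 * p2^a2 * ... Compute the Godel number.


Encode each element as an exponent of the corresponding prime:
  2^4 = 16
  3^1 = 3
  5^1 = 5
  7^1 = 7
Product = 16 * 3 * 5 * 7 = 1680

1680


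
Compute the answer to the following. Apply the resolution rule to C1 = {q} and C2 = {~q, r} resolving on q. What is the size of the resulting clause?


Remove q from C1 and ~q from C2.
C1 remainder: {}
C2 remainder: {r}
Union (resolvent): {r}
Resolvent has 1 literal(s).

1


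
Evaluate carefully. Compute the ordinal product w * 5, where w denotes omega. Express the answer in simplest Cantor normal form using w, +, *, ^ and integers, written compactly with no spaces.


Compute w * 5.
Ordinal * is associative and left-distributive over +, but NOT commutative; for finite n>1, n*w = w but w*n stays w*n.
w * 5 means 5 copies of w concatenated: w*5.
Result = w*5

w*5


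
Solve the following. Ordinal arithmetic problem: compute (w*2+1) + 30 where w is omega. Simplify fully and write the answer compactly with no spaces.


Compute (w*2+1) + 30.
Ordinal + is associative but NOT commutative; for finite n>0, n + w = w but w + n stays w+n.
By associativity: (w*2+1) + 30 = w*2 + (1+30) = w*2+31.
Result = w*2+31

w*2+31


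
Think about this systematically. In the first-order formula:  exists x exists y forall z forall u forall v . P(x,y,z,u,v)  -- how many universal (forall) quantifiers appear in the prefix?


Quantifier prefix: exists x exists y forall z forall u forall v
Mark each quantifier type:
  E E U U U
Universal count = 3, Existential count = 2
Asked for universal (forall) quantifiers: 3

3


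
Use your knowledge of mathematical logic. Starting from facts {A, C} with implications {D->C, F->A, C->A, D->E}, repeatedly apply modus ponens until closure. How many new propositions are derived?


Initial facts: {A, C}
Apply modus ponens to closure:
  (no implication fires)
Final known: {A, C}
New propositions: {(none)}
Count = 0

0


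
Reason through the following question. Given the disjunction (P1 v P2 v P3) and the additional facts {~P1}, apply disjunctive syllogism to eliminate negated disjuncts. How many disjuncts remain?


Original disjuncts (3): P1, P2, P3
Negated (eliminate): ~P1
Remaining disjuncts: P2, P3
Count = 3 - 1 = 2

2


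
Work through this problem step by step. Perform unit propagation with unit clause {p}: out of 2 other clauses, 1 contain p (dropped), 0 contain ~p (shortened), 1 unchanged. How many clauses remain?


Satisfied (removed): 1
Shortened (remain): 0
Unchanged (remain): 1
Remaining = 0 + 1 = 1

1


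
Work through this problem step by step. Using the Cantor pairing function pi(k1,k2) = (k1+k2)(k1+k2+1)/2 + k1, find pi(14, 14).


k1 + k2 = 28
(k1+k2)(k1+k2+1)/2 = 28 * 29 / 2 = 406
pi = 406 + 14 = 420

420


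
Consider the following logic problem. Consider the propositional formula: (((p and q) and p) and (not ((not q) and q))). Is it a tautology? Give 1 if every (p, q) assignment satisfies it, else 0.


Check all 4 assignments:
p=0, q=0: 0
p=0, q=1: 0
p=1, q=0: 0
p=1, q=1: 1
Satisfying count = 1/4.
Tautology iff count = 4: no.

0


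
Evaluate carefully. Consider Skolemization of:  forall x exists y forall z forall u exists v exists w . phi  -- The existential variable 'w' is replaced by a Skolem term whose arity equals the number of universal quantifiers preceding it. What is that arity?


Quantifier prefix: forall x exists y forall z forall u exists v exists w
'w' is existentially quantified at position 6.
Universal variables preceding it: x, z, u
Skolem function arity = 3

3


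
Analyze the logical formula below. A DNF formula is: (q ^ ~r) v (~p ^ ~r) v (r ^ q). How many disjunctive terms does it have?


A DNF formula is a disjunction of terms (conjunctions).
Terms are separated by v.
Counting the disjuncts: 3 terms.

3


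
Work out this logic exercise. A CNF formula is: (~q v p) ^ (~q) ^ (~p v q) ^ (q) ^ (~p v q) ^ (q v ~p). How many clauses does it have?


A CNF formula is a conjunction of clauses.
Clauses are separated by ^.
Counting the conjuncts: 6 clauses.

6


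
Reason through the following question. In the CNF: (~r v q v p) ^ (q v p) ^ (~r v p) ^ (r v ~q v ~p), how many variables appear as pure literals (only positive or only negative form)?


Check each variable for pure literal status:
p: mixed (not pure)
q: mixed (not pure)
r: mixed (not pure)
Pure literal count = 0

0


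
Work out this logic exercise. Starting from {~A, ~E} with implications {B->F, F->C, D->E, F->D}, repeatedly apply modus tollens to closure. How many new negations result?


Initial negated facts: {~A, ~E}
Apply modus tollens to closure:
  ~E and D->E  =>  ~D
  ~D and F->D  =>  ~F
  ~F and B->F  =>  ~B
Final negated: {~A, ~B, ~D, ~E, ~F}
New negations: {~B, ~D, ~F}
Count = 3

3


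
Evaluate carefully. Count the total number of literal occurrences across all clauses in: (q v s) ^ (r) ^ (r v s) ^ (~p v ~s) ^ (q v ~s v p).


Counting literals in each clause:
Clause 1: 2 literal(s)
Clause 2: 1 literal(s)
Clause 3: 2 literal(s)
Clause 4: 2 literal(s)
Clause 5: 3 literal(s)
Total = 10

10


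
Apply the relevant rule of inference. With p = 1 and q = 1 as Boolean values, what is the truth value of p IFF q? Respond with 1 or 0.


p = 1, q = 1
Operation: p IFF q
Evaluate: 1 IFF 1 = 1

1


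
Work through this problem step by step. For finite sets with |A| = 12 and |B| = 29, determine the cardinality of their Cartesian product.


The Cartesian product A x B contains all ordered pairs (a, b).
|A x B| = |A| * |B| = 12 * 29 = 348

348


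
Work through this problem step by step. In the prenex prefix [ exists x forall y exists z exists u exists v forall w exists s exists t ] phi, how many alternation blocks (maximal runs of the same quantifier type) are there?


Quantifier-type sequence: E A E E E A E E  (A=forall, E=exists)
Group into maximal same-type runs:
  Ex1 | Ax1 | Ex3 | Ax1 | Ex2
Number of blocks = 5

5


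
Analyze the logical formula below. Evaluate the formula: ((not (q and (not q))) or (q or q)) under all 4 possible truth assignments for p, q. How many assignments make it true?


Check all 4 assignments:
p=0, q=0: 1
p=0, q=1: 1
p=1, q=0: 1
p=1, q=1: 1
Count of True = 4

4


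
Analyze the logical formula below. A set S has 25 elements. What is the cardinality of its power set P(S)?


The power set of a set with n elements has 2^n elements.
|P(S)| = 2^25 = 33554432

33554432


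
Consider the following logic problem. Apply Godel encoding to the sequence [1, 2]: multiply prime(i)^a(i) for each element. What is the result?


Encode each element as an exponent of the corresponding prime:
  2^1 = 2
  3^2 = 9
Product = 2 * 9 = 18

18


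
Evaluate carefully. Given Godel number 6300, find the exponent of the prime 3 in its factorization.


Factorize 6300 by dividing by 3 repeatedly.
Division steps: 3 divides 6300 exactly 2 time(s).
Exponent of 3 = 2

2


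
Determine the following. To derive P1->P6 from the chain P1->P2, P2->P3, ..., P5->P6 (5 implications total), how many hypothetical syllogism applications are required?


With 5 implications in a chain connecting 6 propositions:
P1->P2, P2->P3, ..., P5->P6
Steps needed = (number of implications) - 1 = 5 - 1 = 4

4


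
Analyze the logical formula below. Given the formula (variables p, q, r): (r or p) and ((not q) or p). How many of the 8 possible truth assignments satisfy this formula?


Evaluate all 8 assignments for p, q, r:
p=0, q=0, r=0: 0
p=0, q=0, r=1: 1
p=0, q=1, r=0: 0
p=0, q=1, r=1: 0
p=1, q=0, r=0: 1
p=1, q=0, r=1: 1
p=1, q=1, r=0: 1
p=1, q=1, r=1: 1
Satisfying count = 5

5


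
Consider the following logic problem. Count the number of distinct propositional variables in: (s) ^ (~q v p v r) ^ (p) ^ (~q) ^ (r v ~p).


Identify each variable that appears in the formula.
Variables found: p, q, r, s
Count = 4

4


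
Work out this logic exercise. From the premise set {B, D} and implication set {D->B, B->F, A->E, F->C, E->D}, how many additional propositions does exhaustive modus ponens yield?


Initial facts: {B, D}
Apply modus ponens to closure:
  B and B->F  =>  F
  F and F->C  =>  C
Final known: {B, C, D, F}
New propositions: {C, F}
Count = 2

2


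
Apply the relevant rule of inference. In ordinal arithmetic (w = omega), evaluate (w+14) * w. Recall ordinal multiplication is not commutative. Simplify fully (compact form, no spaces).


Compute (w+14) * w.
Ordinal * is associative and left-distributive over +, but NOT commutative; for finite n>1, n*w = w but w*n stays w*n.
(w+14) * w = sup{(w+14)*k : k<w} = sup{w*k+14} = w^2 (the +14 tail is absorbed in the limit).
Result = w^2

w^2


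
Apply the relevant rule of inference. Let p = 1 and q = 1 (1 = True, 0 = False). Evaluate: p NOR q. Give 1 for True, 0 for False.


p = 1, q = 1
Operation: p NOR q
Evaluate: 1 NOR 1 = 0

0


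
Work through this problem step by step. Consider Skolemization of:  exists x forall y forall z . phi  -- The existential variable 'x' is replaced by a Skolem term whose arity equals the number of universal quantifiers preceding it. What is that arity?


Quantifier prefix: exists x forall y forall z
'x' is existentially quantified at position 1.
No universal quantifiers precede it.
Skolem function arity = 0 (a Skolem constant)

0


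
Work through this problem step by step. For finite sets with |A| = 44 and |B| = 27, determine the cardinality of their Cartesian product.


The Cartesian product A x B contains all ordered pairs (a, b).
|A x B| = |A| * |B| = 44 * 27 = 1188

1188


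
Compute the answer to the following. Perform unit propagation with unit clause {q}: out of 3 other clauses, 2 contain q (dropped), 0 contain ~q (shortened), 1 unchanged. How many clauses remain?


Satisfied (removed): 2
Shortened (remain): 0
Unchanged (remain): 1
Remaining = 0 + 1 = 1

1


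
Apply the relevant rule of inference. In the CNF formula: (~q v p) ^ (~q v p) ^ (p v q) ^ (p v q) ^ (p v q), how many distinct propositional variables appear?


Identify each variable that appears in the formula.
Variables found: p, q
Count = 2

2


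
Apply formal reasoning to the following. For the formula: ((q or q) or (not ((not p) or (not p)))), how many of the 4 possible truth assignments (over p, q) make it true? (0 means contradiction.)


Check all 4 assignments:
p=0, q=0: 0
p=0, q=1: 1
p=1, q=0: 1
p=1, q=1: 1
Count of True = 3

3


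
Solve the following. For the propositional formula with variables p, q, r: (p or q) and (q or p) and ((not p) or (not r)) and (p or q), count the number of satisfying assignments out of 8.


Evaluate all 8 assignments for p, q, r:
p=0, q=0, r=0: 0
p=0, q=0, r=1: 0
p=0, q=1, r=0: 1
p=0, q=1, r=1: 1
p=1, q=0, r=0: 1
p=1, q=0, r=1: 0
p=1, q=1, r=0: 1
p=1, q=1, r=1: 0
Satisfying count = 4

4


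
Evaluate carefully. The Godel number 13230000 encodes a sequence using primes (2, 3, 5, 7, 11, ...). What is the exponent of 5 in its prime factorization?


Factorize 13230000 by dividing by 5 repeatedly.
Division steps: 5 divides 13230000 exactly 4 time(s).
Exponent of 5 = 4

4


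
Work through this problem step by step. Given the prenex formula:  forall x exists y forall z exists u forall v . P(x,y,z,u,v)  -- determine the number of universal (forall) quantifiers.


Quantifier prefix: forall x exists y forall z exists u forall v
Mark each quantifier type:
  U E U E U
Universal count = 3, Existential count = 2
Asked for universal (forall) quantifiers: 3

3


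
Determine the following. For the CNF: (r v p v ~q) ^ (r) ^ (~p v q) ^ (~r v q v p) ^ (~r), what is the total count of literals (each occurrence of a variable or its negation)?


Counting literals in each clause:
Clause 1: 3 literal(s)
Clause 2: 1 literal(s)
Clause 3: 2 literal(s)
Clause 4: 3 literal(s)
Clause 5: 1 literal(s)
Total = 10

10


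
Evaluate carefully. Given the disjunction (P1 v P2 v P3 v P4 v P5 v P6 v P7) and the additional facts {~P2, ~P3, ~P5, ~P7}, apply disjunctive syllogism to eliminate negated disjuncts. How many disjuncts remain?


Original disjuncts (7): P1, P2, P3, P4, P5, P6, P7
Negated (eliminate): ~P2, ~P3, ~P5, ~P7
Remaining disjuncts: P1, P4, P6
Count = 7 - 4 = 3

3


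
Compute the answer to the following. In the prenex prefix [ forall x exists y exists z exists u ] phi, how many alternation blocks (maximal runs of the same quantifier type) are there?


Quantifier-type sequence: A E E E  (A=forall, E=exists)
Group into maximal same-type runs:
  Ax1 | Ex3
Number of blocks = 2

2


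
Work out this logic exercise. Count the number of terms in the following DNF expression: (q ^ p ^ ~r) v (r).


A DNF formula is a disjunction of terms (conjunctions).
Terms are separated by v.
Counting the disjuncts: 2 terms.

2


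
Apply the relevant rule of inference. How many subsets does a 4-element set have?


The power set of a set with n elements has 2^n elements.
|P(S)| = 2^4 = 16

16


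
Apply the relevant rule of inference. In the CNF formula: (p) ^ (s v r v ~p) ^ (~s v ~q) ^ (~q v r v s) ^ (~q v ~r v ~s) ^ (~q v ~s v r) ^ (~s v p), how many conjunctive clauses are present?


A CNF formula is a conjunction of clauses.
Clauses are separated by ^.
Counting the conjuncts: 7 clauses.

7


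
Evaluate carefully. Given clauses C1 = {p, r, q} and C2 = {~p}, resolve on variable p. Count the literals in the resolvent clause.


Remove p from C1 and ~p from C2.
C1 remainder: {r, q}
C2 remainder: {}
Union (resolvent): {q, r}
Resolvent has 2 literal(s).

2


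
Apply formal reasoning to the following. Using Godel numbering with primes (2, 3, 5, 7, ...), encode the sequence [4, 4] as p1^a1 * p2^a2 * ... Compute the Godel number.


Encode each element as an exponent of the corresponding prime:
  2^4 = 16
  3^4 = 81
Product = 16 * 81 = 1296

1296


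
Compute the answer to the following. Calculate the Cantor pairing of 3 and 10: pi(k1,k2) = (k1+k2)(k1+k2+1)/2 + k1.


k1 + k2 = 13
(k1+k2)(k1+k2+1)/2 = 13 * 14 / 2 = 91
pi = 91 + 3 = 94

94


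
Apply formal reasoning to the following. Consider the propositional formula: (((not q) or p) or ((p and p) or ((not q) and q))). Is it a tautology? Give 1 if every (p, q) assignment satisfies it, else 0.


Check all 4 assignments:
p=0, q=0: 1
p=0, q=1: 0
p=1, q=0: 1
p=1, q=1: 1
Satisfying count = 3/4.
Tautology iff count = 4: no.

0


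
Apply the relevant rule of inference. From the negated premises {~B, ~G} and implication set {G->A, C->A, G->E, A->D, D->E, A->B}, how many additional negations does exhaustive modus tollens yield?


Initial negated facts: {~B, ~G}
Apply modus tollens to closure:
  ~B and A->B  =>  ~A
  ~A and C->A  =>  ~C
Final negated: {~A, ~B, ~C, ~G}
New negations: {~A, ~C}
Count = 2

2


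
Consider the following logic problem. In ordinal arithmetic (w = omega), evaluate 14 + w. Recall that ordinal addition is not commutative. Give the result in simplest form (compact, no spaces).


Compute 14 + w.
Ordinal + is associative but NOT commutative; for finite n>0, n + w = w but w + n stays w+n.
Any finite left addend is absorbed by w on the right: 14 + w = w.
Result = w

w


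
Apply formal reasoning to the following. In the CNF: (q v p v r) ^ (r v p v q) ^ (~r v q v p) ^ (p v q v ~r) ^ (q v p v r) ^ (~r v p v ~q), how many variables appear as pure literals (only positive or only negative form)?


Check each variable for pure literal status:
p: pure positive
q: mixed (not pure)
r: mixed (not pure)
Pure literal count = 1

1


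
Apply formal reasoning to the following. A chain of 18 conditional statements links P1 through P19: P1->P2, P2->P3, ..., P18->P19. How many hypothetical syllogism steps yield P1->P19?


With 18 implications in a chain connecting 19 propositions:
P1->P2, P2->P3, ..., P18->P19
Steps needed = (number of implications) - 1 = 18 - 1 = 17

17


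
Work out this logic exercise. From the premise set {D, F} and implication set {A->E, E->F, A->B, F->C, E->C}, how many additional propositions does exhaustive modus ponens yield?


Initial facts: {D, F}
Apply modus ponens to closure:
  F and F->C  =>  C
Final known: {C, D, F}
New propositions: {C}
Count = 1

1


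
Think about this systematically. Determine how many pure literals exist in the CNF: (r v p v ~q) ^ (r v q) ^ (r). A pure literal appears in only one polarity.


Check each variable for pure literal status:
p: pure positive
q: mixed (not pure)
r: pure positive
Pure literal count = 2

2


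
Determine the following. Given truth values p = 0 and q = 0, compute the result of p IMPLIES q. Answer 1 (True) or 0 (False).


p = 0, q = 0
Operation: p IMPLIES q
Evaluate: 0 IMPLIES 0 = 1

1


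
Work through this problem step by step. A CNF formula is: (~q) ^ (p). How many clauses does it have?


A CNF formula is a conjunction of clauses.
Clauses are separated by ^.
Counting the conjuncts: 2 clauses.

2


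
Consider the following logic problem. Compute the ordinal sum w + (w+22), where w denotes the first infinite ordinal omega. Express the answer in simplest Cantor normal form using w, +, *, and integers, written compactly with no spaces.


Compute w + (w+22).
Ordinal + is associative but NOT commutative; for finite n>0, n + w = w but w + n stays w+n.
w + (w+22) = (w+w) + 22 = w*2+22.
Result = w*2+22

w*2+22


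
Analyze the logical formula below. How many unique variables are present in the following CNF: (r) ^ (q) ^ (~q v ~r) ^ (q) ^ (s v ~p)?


Identify each variable that appears in the formula.
Variables found: p, q, r, s
Count = 4

4


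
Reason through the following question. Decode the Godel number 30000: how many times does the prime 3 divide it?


Factorize 30000 by dividing by 3 repeatedly.
Division steps: 3 divides 30000 exactly 1 time(s).
Exponent of 3 = 1

1


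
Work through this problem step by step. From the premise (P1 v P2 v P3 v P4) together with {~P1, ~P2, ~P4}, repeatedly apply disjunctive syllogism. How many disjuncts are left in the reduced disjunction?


Original disjuncts (4): P1, P2, P3, P4
Negated (eliminate): ~P1, ~P2, ~P4
Remaining disjuncts: P3
Count = 4 - 3 = 1

1


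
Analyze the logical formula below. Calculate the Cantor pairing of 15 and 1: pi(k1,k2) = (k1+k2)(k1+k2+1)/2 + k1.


k1 + k2 = 16
(k1+k2)(k1+k2+1)/2 = 16 * 17 / 2 = 136
pi = 136 + 15 = 151

151


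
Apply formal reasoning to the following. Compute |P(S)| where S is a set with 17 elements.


The power set of a set with n elements has 2^n elements.
|P(S)| = 2^17 = 131072

131072


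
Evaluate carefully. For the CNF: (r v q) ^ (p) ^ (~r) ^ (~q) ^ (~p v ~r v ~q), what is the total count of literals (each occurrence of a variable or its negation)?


Counting literals in each clause:
Clause 1: 2 literal(s)
Clause 2: 1 literal(s)
Clause 3: 1 literal(s)
Clause 4: 1 literal(s)
Clause 5: 3 literal(s)
Total = 8

8


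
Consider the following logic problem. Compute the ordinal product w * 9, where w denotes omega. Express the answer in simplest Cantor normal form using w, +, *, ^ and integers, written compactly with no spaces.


Compute w * 9.
Ordinal * is associative and left-distributive over +, but NOT commutative; for finite n>1, n*w = w but w*n stays w*n.
w * 9 means 9 copies of w concatenated: w*9.
Result = w*9

w*9


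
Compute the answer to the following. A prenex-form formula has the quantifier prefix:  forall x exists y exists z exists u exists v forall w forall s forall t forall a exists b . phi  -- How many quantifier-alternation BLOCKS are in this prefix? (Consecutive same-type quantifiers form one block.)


Quantifier-type sequence: A E E E E A A A A E  (A=forall, E=exists)
Group into maximal same-type runs:
  Ax1 | Ex4 | Ax4 | Ex1
Number of blocks = 4

4


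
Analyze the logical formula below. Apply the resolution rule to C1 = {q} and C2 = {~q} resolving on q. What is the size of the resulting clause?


Remove q from C1 and ~q from C2.
C1 remainder: {}
C2 remainder: {}
Union (resolvent): {} (empty clause)
Resolvent has 0 literal(s).

0


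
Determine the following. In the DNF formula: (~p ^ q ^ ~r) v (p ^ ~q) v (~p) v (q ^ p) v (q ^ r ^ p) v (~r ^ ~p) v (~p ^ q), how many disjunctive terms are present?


A DNF formula is a disjunction of terms (conjunctions).
Terms are separated by v.
Counting the disjuncts: 7 terms.

7


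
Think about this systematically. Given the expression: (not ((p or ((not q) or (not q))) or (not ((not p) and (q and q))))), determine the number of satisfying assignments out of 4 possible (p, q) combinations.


Check all 4 assignments:
p=0, q=0: 0
p=0, q=1: 1
p=1, q=0: 0
p=1, q=1: 0
Count of True = 1

1


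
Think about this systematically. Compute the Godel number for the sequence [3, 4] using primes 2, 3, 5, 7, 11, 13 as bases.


Encode each element as an exponent of the corresponding prime:
  2^3 = 8
  3^4 = 81
Product = 8 * 81 = 648

648


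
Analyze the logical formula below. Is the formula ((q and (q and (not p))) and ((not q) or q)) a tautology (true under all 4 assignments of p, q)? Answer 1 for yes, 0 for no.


Check all 4 assignments:
p=0, q=0: 0
p=0, q=1: 1
p=1, q=0: 0
p=1, q=1: 0
Satisfying count = 1/4.
Tautology iff count = 4: no.

0


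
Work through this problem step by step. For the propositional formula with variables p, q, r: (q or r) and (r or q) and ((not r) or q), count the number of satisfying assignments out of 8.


Evaluate all 8 assignments for p, q, r:
p=0, q=0, r=0: 0
p=0, q=0, r=1: 0
p=0, q=1, r=0: 1
p=0, q=1, r=1: 1
p=1, q=0, r=0: 0
p=1, q=0, r=1: 0
p=1, q=1, r=0: 1
p=1, q=1, r=1: 1
Satisfying count = 4

4


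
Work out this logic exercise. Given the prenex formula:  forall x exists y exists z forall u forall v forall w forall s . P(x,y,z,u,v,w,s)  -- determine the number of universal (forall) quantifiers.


Quantifier prefix: forall x exists y exists z forall u forall v forall w forall s
Mark each quantifier type:
  U E E U U U U
Universal count = 5, Existential count = 2
Asked for universal (forall) quantifiers: 5

5


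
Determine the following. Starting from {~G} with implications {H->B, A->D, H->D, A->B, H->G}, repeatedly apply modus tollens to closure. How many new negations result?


Initial negated facts: {~G}
Apply modus tollens to closure:
  ~G and H->G  =>  ~H
Final negated: {~G, ~H}
New negations: {~H}
Count = 1

1


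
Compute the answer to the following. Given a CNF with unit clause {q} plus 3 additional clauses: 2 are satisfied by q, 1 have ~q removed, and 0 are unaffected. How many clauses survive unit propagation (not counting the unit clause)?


Satisfied (removed): 2
Shortened (remain): 1
Unchanged (remain): 0
Remaining = 1 + 0 = 1

1


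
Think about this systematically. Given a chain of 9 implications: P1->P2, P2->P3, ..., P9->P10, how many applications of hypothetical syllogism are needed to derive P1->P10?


With 9 implications in a chain connecting 10 propositions:
P1->P2, P2->P3, ..., P9->P10
Steps needed = (number of implications) - 1 = 9 - 1 = 8

8


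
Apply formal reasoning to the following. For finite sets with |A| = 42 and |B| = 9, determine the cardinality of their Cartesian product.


The Cartesian product A x B contains all ordered pairs (a, b).
|A x B| = |A| * |B| = 42 * 9 = 378

378
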